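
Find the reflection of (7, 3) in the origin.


Reflection rule for origin: (-x, -y)
(7, 3) -> (-7, -3)

(-7, -3)


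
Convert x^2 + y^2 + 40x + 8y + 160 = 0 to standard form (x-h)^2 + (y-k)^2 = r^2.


h = -D/2 = -40/2 = -20
k = -E/2 = -8/2 = -4
r^2 = h^2 + k^2 - F = 400 + 16 - 160 = 256
r = 16

Center (-20, -4), radius = 16


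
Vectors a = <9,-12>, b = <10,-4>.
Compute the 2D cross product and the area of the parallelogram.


cross = 9*(-4) + 12*10 = -36 + 120 = 84
Parallelogram area = |84| = 84

cross = 84, parallelogram area = 84


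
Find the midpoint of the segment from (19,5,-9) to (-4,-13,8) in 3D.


Mx = (19- 4)/2 = 7.5000
My = (5- 13)/2 = -4.0000
Mz = (-9+8)/2 = -0.5000

M = (7.5000, -4.0000, -0.5000)


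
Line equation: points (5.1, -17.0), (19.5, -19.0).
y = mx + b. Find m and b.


m = (-2.0)/(14.4) = -0.1389
b = y1 - m*x1 = -17.0 - (-2.0*5.1)/(14.4) = -17.0 + 0.7083 = -16.2917

y = -0.1389x - 16.2917


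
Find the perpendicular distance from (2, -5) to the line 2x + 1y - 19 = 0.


|2*2 + 1*(-5) - 19| = |-20| = 20
sqrt(4 + 1) = sqrt(5) = 2.2361
d = 20/sqrt(5) = 8.9443

8.9443


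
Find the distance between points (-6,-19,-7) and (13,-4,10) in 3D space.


dx=19, dy=15, dz=17
d = sqrt(361+225+289) = sqrt(875) = 29.5804

29.5804


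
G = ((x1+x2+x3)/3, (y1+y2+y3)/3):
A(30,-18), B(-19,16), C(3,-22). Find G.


Gx = (30- 19+3)/3 = 14/3 = 4.6667
Gy = (-18+16- 22)/3 = -24/3 = -8.0000

G = (4.6667, -8.0000)


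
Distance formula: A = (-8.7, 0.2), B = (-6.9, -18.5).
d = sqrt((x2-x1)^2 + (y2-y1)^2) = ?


dx = -6.9 + 8.7 = 1.8
dy = -18.5 - 0.2 = -18.7
d = sqrt(3.24 + 349.69) = sqrt(352.93) = 18.7864

18.7864


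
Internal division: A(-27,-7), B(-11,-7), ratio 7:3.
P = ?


Px = (7*(-11) + 3*(-27))/10 = -158/10 = -15.8000
Py = (7*(-7) + 3*(-7))/10 = -70/10 = -7.0000

P = (-15.8000, -7.0000)


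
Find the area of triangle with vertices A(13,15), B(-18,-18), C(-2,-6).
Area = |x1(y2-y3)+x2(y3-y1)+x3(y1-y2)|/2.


13*(-18+ 6) = -156
-18*(-6-15) = 378
-2*(15+ 18) = -66
sum = 156
Area = |156|/2 = 78.0000

78.0000 sq units


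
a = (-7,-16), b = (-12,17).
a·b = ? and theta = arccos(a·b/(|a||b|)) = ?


a·b = -7*(-12) - 16*17 = 84 - 272 = -188
|a| = sqrt(49+256) = 17.4642
|b| = sqrt(144+289) = 20.8087
cos(theta) = -188/(sqrt(305)*sqrt(433)) = -188/sqrt(132065) = -0.517326
theta = arccos(-188/sqrt(132065)) = 121.1530 degrees

a·b = -188, theta = 121.1530 deg


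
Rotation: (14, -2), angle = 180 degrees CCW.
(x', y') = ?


cos(180) = -1, sin(180) = 0
x' = 14*(-1) + 2*0 = -14
y' = 14*0 - 2*(-1) = 2

(-14, 2)


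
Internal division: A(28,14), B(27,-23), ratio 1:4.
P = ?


Px = (1*27 + 4*28)/5 = 139/5 = 27.8000
Py = (1*(-23) + 4*14)/5 = 33/5 = 6.6000

P = (27.8000, 6.6000)


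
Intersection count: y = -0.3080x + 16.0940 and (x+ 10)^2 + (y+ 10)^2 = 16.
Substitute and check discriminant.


Substitute y = -0.3080x + 16.0940: (x+ 10)^2 + (-0.3080x+16.0940+ 10)^2 = 16
Expand to Ax^2 + Bx + C = 0, where b-k = 26.094
A = 1+m^2 = 1.094864
B = 2(m(b-k) - h) = 2(-0.3080*26.094 + 10) = 3.926096
C = h^2 + (b-k)^2 - r^2 = 100 + 680.896836 - 16 = 764.896836
disc = B^2-4AC = 15.4142 - 3349.8320 = -3334.4178
disc < 0

0 intersection points


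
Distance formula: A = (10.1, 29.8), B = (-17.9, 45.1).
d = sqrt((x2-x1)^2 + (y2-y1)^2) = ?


dx = -17.9 - 10.1 = -28.0
dy = 45.1 - 29.8 = 15.3
d = sqrt(784.0 + 234.09) = sqrt(1018.09) = 31.9075

31.9075


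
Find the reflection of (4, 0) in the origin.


Reflection rule for origin: (-x, -y)
(4, 0) -> (-4, 0)

(-4, 0)


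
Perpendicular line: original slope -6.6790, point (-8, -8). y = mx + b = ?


Perpendicular slope = -1/m1 = -1/(-6.6790) = 0.1497
b2 = y0 - m2*x0 = -8 - 8/(-6.6790) = -8 + 1.1978 = -6.8022

y = 0.1497x - 6.8022


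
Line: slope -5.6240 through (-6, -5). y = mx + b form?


y + 5 = -5.6240(x + 6)
y = -5.6240x - 5 + 5.6240*(-6)
y = -5.6240x - 38.7440

y = -5.6240x - 38.7440


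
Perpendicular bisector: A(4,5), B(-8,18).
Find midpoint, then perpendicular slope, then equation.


Midpoint = (-2, 11.5)
Slope of AB = dy/dx = 13/(-12) = -1.0833
Perp slope = -dx/dy = 12/13 = 0.9231
b = My - (perp slope)*Mx = 11.5 + (-12*(-2))/13 = 11.5 + 1.8462 = 13.3462

y = 0.9231x + 13.3462


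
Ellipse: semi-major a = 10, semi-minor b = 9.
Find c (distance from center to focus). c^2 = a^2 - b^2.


c^2 = 10^2 - 9^2 = 100 - 81 = 19
c = sqrt(19) = 4.3589

c = 4.3589


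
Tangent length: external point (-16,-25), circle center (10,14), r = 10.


d = sqrt((-16-10)^2 + (-25-14)^2) = sqrt(676+1521) = 46.8722
L = sqrt(2197.0000 - 100) = sqrt(2097.0000) = 45.7930

45.7930


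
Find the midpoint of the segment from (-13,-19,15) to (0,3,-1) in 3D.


Mx = (-13+0)/2 = -6.5000
My = (-19+3)/2 = -8.0000
Mz = (15- 1)/2 = 7.0000

M = (-6.5000, -8.0000, 7.0000)


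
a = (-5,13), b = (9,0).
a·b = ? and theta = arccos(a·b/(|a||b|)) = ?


a·b = -5*9 + 13*0 = -45 + 0 = -45
|a| = sqrt(25+169) = 13.9284
|b| = sqrt(81+0) = 9.0000
cos(theta) = -45/(sqrt(194)*sqrt(81)) = -45/sqrt(15714) = -0.358979
theta = arccos(-45/sqrt(15714)) = 111.0375 degrees

a·b = -45, theta = 111.0375 deg


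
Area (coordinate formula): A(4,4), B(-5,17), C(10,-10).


4*(17+ 10) = 108
-5*(-10-4) = 70
10*(4-17) = -130
sum = 48
Area = |48|/2 = 24.0000

24.0000 sq units


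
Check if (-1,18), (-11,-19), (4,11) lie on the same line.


-1*(-19-11) - 11*(11-18) + 4*(18+ 19)
= 30 + 77 + 148 = 255

No, not collinear (determinant = 255)


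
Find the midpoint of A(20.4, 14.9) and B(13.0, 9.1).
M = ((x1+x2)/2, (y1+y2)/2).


Mx = (20.4 + 13.0)/2 = 33.4/2 = 16.7000
My = (14.9 + 9.1)/2 = 24.0/2 = 12.0000

(16.7000, 12.0000)


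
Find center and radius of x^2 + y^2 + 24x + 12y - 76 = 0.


h = -D/2 = -24/2 = -12
k = -E/2 = -12/2 = -6
r^2 = h^2 + k^2 - F = 144 + 36 + 76 = 256
r = 16

Center (-12, -6), radius = 16


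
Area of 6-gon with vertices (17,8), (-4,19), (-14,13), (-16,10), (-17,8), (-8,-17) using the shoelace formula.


sum(xi*y_{i+1}) = 17*19 - 4*13 - 14*10 - 16*8 - 17*(-17) - 8*8 = 228
sum(yi*x_{i+1}) = 8*(-4) + 19*(-14) + 13*(-16) + 10*(-17) + 8*(-8) - 17*17 = -1029
Area = |228 + 1029|/2 = 1257/2 = 628.5000

628.5000 sq units


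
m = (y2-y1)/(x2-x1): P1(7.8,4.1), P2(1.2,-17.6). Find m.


dy = -17.6 - 4.1 = -21.7
dx = 1.2 - 7.8 = -6.6
m = -21.7/(-6.6) = 3.2879

m = 3.2879


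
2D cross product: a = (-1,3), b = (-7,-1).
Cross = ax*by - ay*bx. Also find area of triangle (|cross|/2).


cross = -1*(-1) - 3*(-7) = 1 + 21 = 22
Triangle area = |22|/2 = 22/2 = 11.0000

cross = 22, triangle area = 11.0000


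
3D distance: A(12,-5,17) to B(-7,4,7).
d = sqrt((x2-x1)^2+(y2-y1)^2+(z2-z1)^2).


dx=-19, dy=9, dz=-10
d = sqrt(361+81+100) = sqrt(542) = 23.2809

23.2809


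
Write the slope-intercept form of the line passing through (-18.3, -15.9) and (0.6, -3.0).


m = (12.9)/(18.9) = 0.6825
b = y1 - m*x1 = -15.9 - (12.9*(-18.3))/(18.9) = -15.9 + 12.4905 = -3.4095

y = 0.6825x - 3.4095


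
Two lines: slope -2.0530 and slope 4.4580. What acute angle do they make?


m1-m2 = -6.511
1+m1*m2 = -8.152274
tan(theta) = |-6.511/(-8.152274)| = 0.798673
theta = arctan(|-6.511/(-8.152274)|) = 38.6134 degrees (acute angle)

38.6134 degrees


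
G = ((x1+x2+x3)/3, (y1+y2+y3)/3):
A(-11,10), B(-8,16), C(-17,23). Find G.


Gx = (-11- 8- 17)/3 = -36/3 = -12.0000
Gy = (10+16+23)/3 = 49/3 = 16.3333

G = (-12.0000, 16.3333)


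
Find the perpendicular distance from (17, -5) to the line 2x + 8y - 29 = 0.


|2*17 + 8*(-5) - 29| = |-35| = 35
sqrt(4 + 64) = sqrt(68) = 8.2462
d = 35/sqrt(68) = 4.2444

4.2444


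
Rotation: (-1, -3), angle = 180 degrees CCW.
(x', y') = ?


cos(180) = -1, sin(180) = 0
x' = -1*(-1) + 3*0 = 1
y' = -1*0 - 3*(-1) = 3

(1, 3)


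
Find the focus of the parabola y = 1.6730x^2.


a = 1.6730
4a = 6.6920
focus = (0, 1/6.6920) = (0, 0.1494)

Focus = (0, 0.1494)


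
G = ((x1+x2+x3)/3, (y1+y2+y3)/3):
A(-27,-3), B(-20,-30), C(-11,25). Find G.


Gx = (-27- 20- 11)/3 = -58/3 = -19.3333
Gy = (-3- 30+25)/3 = -8/3 = -2.6667

G = (-19.3333, -2.6667)


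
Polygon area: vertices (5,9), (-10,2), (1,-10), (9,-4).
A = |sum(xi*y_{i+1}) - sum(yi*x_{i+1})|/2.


sum(xi*y_{i+1}) = 5*2 - 10*(-10) + 1*(-4) + 9*9 = 187
sum(yi*x_{i+1}) = 9*(-10) + 2*1 - 10*9 - 4*5 = -198
Area = |187 + 198|/2 = 385/2 = 192.5000

192.5000 sq units


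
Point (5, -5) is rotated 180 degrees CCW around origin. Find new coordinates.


cos(180) = -1, sin(180) = 0
x' = 5*(-1) + 5*0 = -5
y' = 5*0 - 5*(-1) = 5

(-5, 5)


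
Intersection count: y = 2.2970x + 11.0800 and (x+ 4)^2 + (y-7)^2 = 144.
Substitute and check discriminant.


Substitute y = 2.2970x + 11.0800: (x+ 4)^2 + (2.2970x+11.0800-7)^2 = 144
Expand to Ax^2 + Bx + C = 0, where b-k = 4.08
A = 1+m^2 = 6.276209
B = 2(m(b-k) - h) = 2(2.2970*4.08 + 4) = 26.74352
C = h^2 + (b-k)^2 - r^2 = 16 + 16.6464 - 144 = -111.3536
disc = B^2-4AC = 715.2159 + 2795.5139 = 3510.7298
disc > 0

2 intersection points


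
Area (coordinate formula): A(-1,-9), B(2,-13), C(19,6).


-1*(-13-6) = 19
2*(6+ 9) = 30
19*(-9+ 13) = 76
sum = 125
Area = |125|/2 = 62.5000

62.5000 sq units


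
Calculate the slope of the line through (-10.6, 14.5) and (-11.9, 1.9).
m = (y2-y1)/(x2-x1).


dy = 1.9 - 14.5 = -12.6
dx = -11.9 + 10.6 = -1.3
m = -12.6/(-1.3) = 9.6923

m = 9.6923


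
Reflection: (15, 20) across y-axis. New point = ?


Reflection rule for y-axis: (-x, y)
(15, 20) -> (-15, 20)

(-15, 20)


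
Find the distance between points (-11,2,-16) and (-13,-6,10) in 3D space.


dx=-2, dy=-8, dz=26
d = sqrt(4+64+676) = sqrt(744) = 27.2764

27.2764


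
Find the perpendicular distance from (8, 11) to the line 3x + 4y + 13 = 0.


|3*8 + 4*11 + 13| = |81| = 81
sqrt(9 + 16) = sqrt(25) = 5.0000
d = 81/sqrt(25) = 16.2000

16.2000


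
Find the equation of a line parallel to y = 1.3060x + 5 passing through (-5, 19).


Parallel lines have equal slopes.
m2 = 1.3060
b2 = 19 - 1.3060*(-5) = 25.5300

y = 1.3060x + 25.5300


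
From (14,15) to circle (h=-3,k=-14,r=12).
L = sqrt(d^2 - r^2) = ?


d = sqrt((14+ 3)^2 + (15+ 14)^2) = sqrt(289+841) = 33.6155
L = sqrt(1130.0000 - 144) = sqrt(986.0000) = 31.4006

31.4006


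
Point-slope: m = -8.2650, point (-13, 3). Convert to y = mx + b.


y - 3 = -8.2650(x + 13)
y = -8.2650x + 3 + 8.2650*(-13)
y = -8.2650x - 104.4450

y = -8.2650x - 104.4450


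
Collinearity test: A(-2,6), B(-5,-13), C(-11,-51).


-2*(-13+ 51) - 5*(-51-6) - 11*(6+ 13)
= -76 + 285 - 209 = 0

Yes, collinear (determinant = 0)


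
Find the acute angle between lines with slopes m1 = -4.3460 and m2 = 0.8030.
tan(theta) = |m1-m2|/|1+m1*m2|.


m1-m2 = -5.149
1+m1*m2 = -2.489838
tan(theta) = |-5.149/(-2.489838)| = 2.068006
theta = arctan(|-5.149/(-2.489838)|) = 64.1936 degrees (acute angle)

64.1936 degrees


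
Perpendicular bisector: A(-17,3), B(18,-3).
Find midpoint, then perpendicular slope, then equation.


Midpoint = (0.5, 0)
Slope of AB = dy/dx = -6/35 = -0.1714
Perp slope = -dx/dy = 35/6 = 5.8333
b = My - (perp slope)*Mx = 0 + (35*0.5)/(-6) = 0 - 2.9167 = -2.9167

y = 5.8333x - 2.9167


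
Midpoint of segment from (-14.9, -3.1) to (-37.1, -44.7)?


Mx = (-14.9 - 37.1)/2 = -52.0/2 = -26.0000
My = (-3.1 - 44.7)/2 = -47.8/2 = -23.9000

(-26.0000, -23.9000)


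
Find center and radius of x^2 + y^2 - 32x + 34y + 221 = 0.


h = -D/2 = 32/2 = 16
k = -E/2 = -34/2 = -17
r^2 = h^2 + k^2 - F = 256 + 289 - 221 = 324
r = 18

Center (16, -17), radius = 18


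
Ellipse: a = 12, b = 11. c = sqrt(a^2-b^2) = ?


c^2 = 12^2 - 11^2 = 144 - 121 = 23
c = sqrt(23) = 4.7958

c = 4.7958


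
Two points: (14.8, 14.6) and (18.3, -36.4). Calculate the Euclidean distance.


dx = 18.3 - 14.8 = 3.5
dy = -36.4 - 14.6 = -51.0
d = sqrt(12.25 + 2601.0) = sqrt(2613.25) = 51.1200

51.1200


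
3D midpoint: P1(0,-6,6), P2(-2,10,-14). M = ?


Mx = (0- 2)/2 = -1.0000
My = (-6+10)/2 = 2.0000
Mz = (6- 14)/2 = -4.0000

M = (-1.0000, 2.0000, -4.0000)


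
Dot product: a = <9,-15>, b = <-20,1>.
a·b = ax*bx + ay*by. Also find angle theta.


a·b = 9*(-20) - 15*1 = -180 - 15 = -195
|a| = sqrt(81+225) = 17.4929
|b| = sqrt(400+1) = 20.0250
cos(theta) = -195/(sqrt(306)*sqrt(401)) = -195/sqrt(122706) = -0.556675
theta = arccos(-195/sqrt(122706)) = 123.8262 degrees

a·b = -195, theta = 123.8262 deg


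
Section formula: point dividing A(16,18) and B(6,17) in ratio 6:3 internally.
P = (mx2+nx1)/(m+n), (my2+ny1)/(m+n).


Px = (6*6 + 3*16)/9 = 84/9 = 9.3333
Py = (6*17 + 3*18)/9 = 156/9 = 17.3333

P = (9.3333, 17.3333)


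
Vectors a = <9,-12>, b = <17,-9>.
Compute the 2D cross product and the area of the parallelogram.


cross = 9*(-9) + 12*17 = -81 + 204 = 123
Parallelogram area = |123| = 123

cross = 123, parallelogram area = 123


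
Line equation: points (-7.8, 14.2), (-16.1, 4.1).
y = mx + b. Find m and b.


m = (-10.1)/(-8.3) = 1.2169
b = y1 - m*x1 = 14.2 - (-10.1*(-7.8))/(-8.3) = 14.2 + 9.4916 = 23.6916

y = 1.2169x + 23.6916


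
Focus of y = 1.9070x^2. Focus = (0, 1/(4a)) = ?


a = 1.9070
4a = 7.6280
focus = (0, 1/7.6280) = (0, 0.1311)

Focus = (0, 0.1311)


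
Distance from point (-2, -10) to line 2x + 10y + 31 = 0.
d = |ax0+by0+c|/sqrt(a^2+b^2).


|2*(-2) + 10*(-10) + 31| = |-73| = 73
sqrt(4 + 100) = sqrt(104) = 10.1980
d = 73/sqrt(104) = 7.1582

7.1582


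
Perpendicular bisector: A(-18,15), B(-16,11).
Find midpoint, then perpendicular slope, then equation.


Midpoint = (-17, 13)
Slope of AB = dy/dx = -4/2 = -2.0000
Perp slope = -dx/dy = 2/4 = 0.5000
b = My - (perp slope)*Mx = 13 + (2*(-17))/(-4) = 13 + 8.5000 = 21.5000

y = 0.5000x + 21.5000


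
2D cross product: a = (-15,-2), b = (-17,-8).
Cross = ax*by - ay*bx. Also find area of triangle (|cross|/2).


cross = -15*(-8) + 2*(-17) = 120 - 34 = 86
Triangle area = |86|/2 = 86/2 = 43.0000

cross = 86, triangle area = 43.0000


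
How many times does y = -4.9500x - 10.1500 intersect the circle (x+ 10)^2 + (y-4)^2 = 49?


Substitute y = -4.9500x - 10.1500: (x+ 10)^2 + (-4.9500x- 10.1500-4)^2 = 49
Expand to Ax^2 + Bx + C = 0, where b-k = -14.15
A = 1+m^2 = 25.5025
B = 2(m(b-k) - h) = 2(-4.9500*(-14.15) + 10) = 160.085
C = h^2 + (b-k)^2 - r^2 = 100 + 200.2225 - 49 = 251.2225
disc = B^2-4AC = 25627.2072 - 25627.2072 = 0
disc = 0

1 intersection point (tangent)


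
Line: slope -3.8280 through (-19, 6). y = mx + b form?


y - 6 = -3.8280(x + 19)
y = -3.8280x + 6 + 3.8280*(-19)
y = -3.8280x - 66.7320

y = -3.8280x - 66.7320


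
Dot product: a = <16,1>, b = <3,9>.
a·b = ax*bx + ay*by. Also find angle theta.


a·b = 16*3 + 1*9 = 48 + 9 = 57
|a| = sqrt(256+1) = 16.0312
|b| = sqrt(9+81) = 9.4868
cos(theta) = 57/(sqrt(257)*sqrt(90)) = 57/sqrt(23130) = 0.374789
theta = arccos(57/sqrt(23130)) = 67.9887 degrees

a·b = 57, theta = 67.9887 deg


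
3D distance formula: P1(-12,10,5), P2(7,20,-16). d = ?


dx=19, dy=10, dz=-21
d = sqrt(361+100+441) = sqrt(902) = 30.0333

30.0333


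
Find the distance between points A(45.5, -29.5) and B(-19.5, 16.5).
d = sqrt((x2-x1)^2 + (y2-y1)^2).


dx = -19.5 - 45.5 = -65.0
dy = 16.5 + 29.5 = 46.0
d = sqrt(4225.0 + 2116.0) = sqrt(6341.0) = 79.6304

79.6304


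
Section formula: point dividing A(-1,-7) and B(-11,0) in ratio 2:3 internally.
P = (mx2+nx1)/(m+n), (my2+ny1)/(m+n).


Px = (2*(-11) + 3*(-1))/5 = -25/5 = -5.0000
Py = (2*0 + 3*(-7))/5 = -21/5 = -4.2000

P = (-5.0000, -4.2000)


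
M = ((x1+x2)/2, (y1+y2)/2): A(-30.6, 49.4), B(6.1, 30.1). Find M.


Mx = (-30.6 + 6.1)/2 = -24.5/2 = -12.2500
My = (49.4 + 30.1)/2 = 79.5/2 = 39.7500

(-12.2500, 39.7500)


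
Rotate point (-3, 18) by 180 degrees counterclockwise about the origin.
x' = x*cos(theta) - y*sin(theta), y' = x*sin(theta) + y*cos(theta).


cos(180) = -1, sin(180) = 0
x' = -3*(-1) - 18*0 = 3
y' = -3*0 + 18*(-1) = -18

(3, -18)


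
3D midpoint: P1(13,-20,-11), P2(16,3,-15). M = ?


Mx = (13+16)/2 = 14.5000
My = (-20+3)/2 = -8.5000
Mz = (-11- 15)/2 = -13.0000

M = (14.5000, -8.5000, -13.0000)


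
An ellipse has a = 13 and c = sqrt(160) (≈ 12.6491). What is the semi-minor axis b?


b^2 = 13^2 - (sqrt(160))^2 = 169 - 160 = 9
b = sqrt(9) = 3

b = 3


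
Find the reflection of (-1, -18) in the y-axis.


Reflection rule for y-axis: (-x, y)
(-1, -18) -> (1, -18)

(1, -18)


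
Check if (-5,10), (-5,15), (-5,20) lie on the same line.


-5*(15-20) - 5*(20-10) - 5*(10-15)
= 25 - 50 + 25 = 0

Yes, collinear (determinant = 0)


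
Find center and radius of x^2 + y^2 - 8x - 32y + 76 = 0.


h = -D/2 = 8/2 = 4
k = -E/2 = 32/2 = 16
r^2 = h^2 + k^2 - F = 16 + 256 - 76 = 196
r = 14

Center (4, 16), radius = 14


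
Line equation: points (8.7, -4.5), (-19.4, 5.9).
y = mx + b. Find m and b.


m = (10.4)/(-28.1) = -0.3701
b = y1 - m*x1 = -4.5 - (10.4*8.7)/(-28.1) = -4.5 + 3.2199 = -1.2801

y = -0.3701x - 1.2801


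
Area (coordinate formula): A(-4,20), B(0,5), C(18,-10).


-4*(5+ 10) = -60
0*(-10-20) = 0
18*(20-5) = 270
sum = 210
Area = |210|/2 = 105.0000

105.0000 sq units


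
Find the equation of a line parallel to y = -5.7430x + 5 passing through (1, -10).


Parallel lines have equal slopes.
m2 = -5.7430
b2 = -10 + 5.7430*1 = -4.2570

y = -5.7430x - 4.2570


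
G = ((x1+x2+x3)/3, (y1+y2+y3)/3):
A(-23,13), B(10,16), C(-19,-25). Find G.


Gx = (-23+10- 19)/3 = -32/3 = -10.6667
Gy = (13+16- 25)/3 = 4/3 = 1.3333

G = (-10.6667, 1.3333)


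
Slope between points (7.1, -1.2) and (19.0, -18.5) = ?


dy = -18.5 + 1.2 = -17.3
dx = 19.0 - 7.1 = 11.9
m = -17.3/11.9 = -1.4538

m = -1.4538


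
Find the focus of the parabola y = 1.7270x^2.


a = 1.7270
4a = 6.9080
focus = (0, 1/6.9080) = (0, 0.1448)

Focus = (0, 0.1448)


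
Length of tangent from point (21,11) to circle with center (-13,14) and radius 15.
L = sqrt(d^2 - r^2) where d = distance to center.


d = sqrt((21+ 13)^2 + (11-14)^2) = sqrt(1156+9) = 34.1321
L = sqrt(1165.0000 - 225) = sqrt(940.0000) = 30.6594

30.6594


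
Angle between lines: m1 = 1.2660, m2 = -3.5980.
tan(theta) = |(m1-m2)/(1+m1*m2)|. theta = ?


m1-m2 = 4.864
1+m1*m2 = -3.555068
tan(theta) = |4.864/(-3.555068)| = 1.368188
theta = arctan(|4.864/(-3.555068)|) = 53.8372 degrees (acute angle)

53.8372 degrees


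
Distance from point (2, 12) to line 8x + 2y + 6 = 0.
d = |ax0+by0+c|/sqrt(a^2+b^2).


|8*2 + 2*12 + 6| = |46| = 46
sqrt(64 + 4) = sqrt(68) = 8.2462
d = 46/sqrt(68) = 5.5783

5.5783


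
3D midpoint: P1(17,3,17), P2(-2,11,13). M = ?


Mx = (17- 2)/2 = 7.5000
My = (3+11)/2 = 7.0000
Mz = (17+13)/2 = 15.0000

M = (7.5000, 7.0000, 15.0000)


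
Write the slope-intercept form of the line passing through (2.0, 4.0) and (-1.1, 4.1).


m = (0.1)/(-3.1) = -0.0323
b = y1 - m*x1 = 4.0 - (0.1*2.0)/(-3.1) = 4.0 + 0.0645 = 4.0645

y = -0.0323x + 4.0645


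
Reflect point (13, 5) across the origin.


Reflection rule for origin: (-x, -y)
(13, 5) -> (-13, -5)

(-13, -5)


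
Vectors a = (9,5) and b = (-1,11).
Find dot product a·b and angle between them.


a·b = 9*(-1) + 5*11 = -9 + 55 = 46
|a| = sqrt(81+25) = 10.2956
|b| = sqrt(1+121) = 11.0454
cos(theta) = 46/(sqrt(106)*sqrt(122)) = 46/sqrt(12932) = 0.404506
theta = arccos(46/sqrt(12932)) = 66.1398 degrees

a·b = 46, theta = 66.1398 deg


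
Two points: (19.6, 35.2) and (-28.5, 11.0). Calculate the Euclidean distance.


dx = -28.5 - 19.6 = -48.1
dy = 11.0 - 35.2 = -24.2
d = sqrt(2313.61 + 585.64) = sqrt(2899.25) = 53.8447

53.8447


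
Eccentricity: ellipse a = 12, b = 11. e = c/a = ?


c = sqrt(144-121) = sqrt(23) = 4.7958
e = c/a = sqrt(23)/12 = 0.3997

e = 0.3997


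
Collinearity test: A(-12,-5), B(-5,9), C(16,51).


-12*(9-51) - 5*(51+ 5) + 16*(-5-9)
= 504 - 280 - 224 = 0

Yes, collinear (determinant = 0)


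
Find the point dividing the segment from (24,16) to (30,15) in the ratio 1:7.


Px = (1*30 + 7*24)/8 = 198/8 = 24.7500
Py = (1*15 + 7*16)/8 = 127/8 = 15.8750

P = (24.7500, 15.8750)


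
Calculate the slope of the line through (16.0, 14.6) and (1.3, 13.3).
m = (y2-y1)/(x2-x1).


dy = 13.3 - 14.6 = -1.3
dx = 1.3 - 16.0 = -14.7
m = -1.3/(-14.7) = 0.0884

m = 0.0884


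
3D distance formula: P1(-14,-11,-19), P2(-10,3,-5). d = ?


dx=4, dy=14, dz=14
d = sqrt(16+196+196) = sqrt(408) = 20.1990

20.1990


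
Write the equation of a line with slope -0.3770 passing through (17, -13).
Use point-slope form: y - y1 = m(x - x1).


y + 13 = -0.3770(x - 17)
y = -0.3770x - 13 + 0.3770*17
y = -0.3770x - 6.5910

y = -0.3770x - 6.5910


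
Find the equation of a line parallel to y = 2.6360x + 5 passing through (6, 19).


Parallel lines have equal slopes.
m2 = 2.6360
b2 = 19 - 2.6360*6 = 3.1840

y = 2.6360x + 3.1840


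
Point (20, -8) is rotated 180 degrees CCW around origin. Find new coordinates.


cos(180) = -1, sin(180) = 0
x' = 20*(-1) + 8*0 = -20
y' = 20*0 - 8*(-1) = 8

(-20, 8)


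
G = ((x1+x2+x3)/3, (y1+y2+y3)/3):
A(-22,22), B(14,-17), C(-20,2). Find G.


Gx = (-22+14- 20)/3 = -28/3 = -9.3333
Gy = (22- 17+2)/3 = 7/3 = 2.3333

G = (-9.3333, 2.3333)


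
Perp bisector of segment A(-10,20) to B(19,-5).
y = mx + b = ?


Midpoint = (4.5, 7.5)
Slope of AB = dy/dx = -25/29 = -0.8621
Perp slope = -dx/dy = 29/25 = 1.1600
b = My - (perp slope)*Mx = 7.5 + (29*4.5)/(-25) = 7.5 - 5.2200 = 2.2800

y = 1.1600x + 2.2800


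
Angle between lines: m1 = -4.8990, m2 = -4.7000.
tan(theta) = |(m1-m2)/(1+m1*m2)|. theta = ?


m1-m2 = -0.199
1+m1*m2 = 24.0253
tan(theta) = |-0.199/24.0253| = 0.008283
theta = arctan(|-0.199/24.0253|) = 0.4746 degrees (acute angle)

0.4746 degrees


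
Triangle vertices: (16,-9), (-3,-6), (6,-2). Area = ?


16*(-6+ 2) = -64
-3*(-2+ 9) = -21
6*(-9+ 6) = -18
sum = -103
Area = |-103|/2 = 51.5000

51.5000 sq units


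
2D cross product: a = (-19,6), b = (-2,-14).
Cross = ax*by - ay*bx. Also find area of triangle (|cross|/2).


cross = -19*(-14) - 6*(-2) = 266 + 12 = 278
Triangle area = |278|/2 = 278/2 = 139.0000

cross = 278, triangle area = 139.0000


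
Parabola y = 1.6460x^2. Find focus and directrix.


a = 1.6460
1/(4a) = 0.1519
Focus = (0, 0.1519)
Directrix: y = -0.1519

Focus = (0, 0.1519), Directrix: y = -0.1519


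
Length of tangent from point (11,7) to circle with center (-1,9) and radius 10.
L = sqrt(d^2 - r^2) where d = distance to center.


d = sqrt((11+ 1)^2 + (7-9)^2) = sqrt(144+4) = 12.1655
L = sqrt(148.0000 - 100) = sqrt(48.0000) = 6.9282

6.9282


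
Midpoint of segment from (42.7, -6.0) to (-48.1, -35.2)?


Mx = (42.7 - 48.1)/2 = -5.4/2 = -2.7000
My = (-6.0 - 35.2)/2 = -41.2/2 = -20.6000

(-2.7000, -20.6000)


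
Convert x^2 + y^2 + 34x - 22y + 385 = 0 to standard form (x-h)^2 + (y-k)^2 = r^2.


h = -D/2 = -34/2 = -17
k = -E/2 = 22/2 = 11
r^2 = h^2 + k^2 - F = 289 + 121 - 385 = 25
r = 5

Center (-17, 11), radius = 5


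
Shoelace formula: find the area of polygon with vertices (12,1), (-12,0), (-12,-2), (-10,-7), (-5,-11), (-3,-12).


sum(xi*y_{i+1}) = 12*0 - 12*(-2) - 12*(-7) - 10*(-11) - 5*(-12) - 3*1 = 275
sum(yi*x_{i+1}) = 1*(-12) + 0*(-12) - 2*(-10) - 7*(-5) - 11*(-3) - 12*12 = -68
Area = |275 + 68|/2 = 343/2 = 171.5000

171.5000 sq units


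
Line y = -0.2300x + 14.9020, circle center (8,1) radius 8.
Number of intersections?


Substitute y = -0.2300x + 14.9020: (x-8)^2 + (-0.2300x+14.9020-1)^2 = 64
Expand to Ax^2 + Bx + C = 0, where b-k = 13.902
A = 1+m^2 = 1.0529
B = 2(m(b-k) - h) = 2(-0.2300*13.902 - 8) = -22.39492
C = h^2 + (b-k)^2 - r^2 = 64 + 193.265604 - 64 = 193.265604
disc = B^2-4AC = 501.5324 - 813.9574 = -312.4250
disc < 0

0 intersection points


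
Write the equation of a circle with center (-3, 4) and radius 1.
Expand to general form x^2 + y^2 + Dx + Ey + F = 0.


(x+ 3)^2 + (y-4)^2 = 1^2
D = -2h = 6, E = -2k = -8
F = h^2+k^2-r^2 = 9+16-1 = 24

x^2 + y^2 + 6x - 8y + 24 = 0


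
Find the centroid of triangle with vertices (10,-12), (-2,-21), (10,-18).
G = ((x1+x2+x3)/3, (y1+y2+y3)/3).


Gx = (10- 2+10)/3 = 18/3 = 6.0000
Gy = (-12- 21- 18)/3 = -51/3 = -17.0000

G = (6.0000, -17.0000)


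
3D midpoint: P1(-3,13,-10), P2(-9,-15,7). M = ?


Mx = (-3- 9)/2 = -6.0000
My = (13- 15)/2 = -1.0000
Mz = (-10+7)/2 = -1.5000

M = (-6.0000, -1.0000, -1.5000)


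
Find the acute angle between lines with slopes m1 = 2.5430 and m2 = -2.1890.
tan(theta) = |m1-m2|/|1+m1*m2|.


m1-m2 = 4.732
1+m1*m2 = -4.566627
tan(theta) = |4.732/(-4.566627)| = 1.036213
theta = arctan(|4.732/(-4.566627)|) = 46.0189 degrees (acute angle)

46.0189 degrees


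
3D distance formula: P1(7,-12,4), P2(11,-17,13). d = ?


dx=4, dy=-5, dz=9
d = sqrt(16+25+81) = sqrt(122) = 11.0454

11.0454


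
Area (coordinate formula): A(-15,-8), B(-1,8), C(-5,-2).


-15*(8+ 2) = -150
-1*(-2+ 8) = -6
-5*(-8-8) = 80
sum = -76
Area = |-76|/2 = 38.0000

38.0000 sq units


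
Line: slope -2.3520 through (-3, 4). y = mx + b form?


y - 4 = -2.3520(x + 3)
y = -2.3520x + 4 + 2.3520*(-3)
y = -2.3520x - 3.0560

y = -2.3520x - 3.0560


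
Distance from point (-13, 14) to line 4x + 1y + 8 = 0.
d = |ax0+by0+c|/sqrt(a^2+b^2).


|4*(-13) + 1*14 + 8| = |-30| = 30
sqrt(16 + 1) = sqrt(17) = 4.1231
d = 30/sqrt(17) = 7.2761

7.2761


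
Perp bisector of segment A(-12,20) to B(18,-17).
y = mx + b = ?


Midpoint = (3, 1.5)
Slope of AB = dy/dx = -37/30 = -1.2333
Perp slope = -dx/dy = 30/37 = 0.8108
b = My - (perp slope)*Mx = 1.5 + (30*3)/(-37) = 1.5 - 2.4324 = -0.9324

y = 0.8108x - 0.9324


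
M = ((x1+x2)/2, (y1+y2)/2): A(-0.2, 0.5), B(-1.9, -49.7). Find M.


Mx = (-0.2 - 1.9)/2 = -2.1/2 = -1.0500
My = (0.5 - 49.7)/2 = -49.2/2 = -24.6000

(-1.0500, -24.6000)


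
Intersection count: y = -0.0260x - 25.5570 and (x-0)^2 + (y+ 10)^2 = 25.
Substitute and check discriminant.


Substitute y = -0.0260x - 25.5570: (x-0)^2 + (-0.0260x- 25.5570+ 10)^2 = 25
Expand to Ax^2 + Bx + C = 0, where b-k = -15.557
A = 1+m^2 = 1.000676
B = 2(m(b-k) - h) = 2(-0.0260*(-15.557) - 0) = 0.808964
C = h^2 + (b-k)^2 - r^2 = 0 + 242.020249 - 25 = 217.020249
disc = B^2-4AC = 0.6544 - 868.6678 = -868.0134
disc < 0

0 intersection points


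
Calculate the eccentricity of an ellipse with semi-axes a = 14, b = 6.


c = sqrt(196-36) = sqrt(160) = 12.6491
e = c/a = sqrt(160)/14 = 0.9035

e = 0.9035


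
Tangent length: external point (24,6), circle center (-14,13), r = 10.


d = sqrt((24+ 14)^2 + (6-13)^2) = sqrt(1444+49) = 38.6394
L = sqrt(1493.0000 - 100) = sqrt(1393.0000) = 37.3229

37.3229


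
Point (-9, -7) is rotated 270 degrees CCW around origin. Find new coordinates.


cos(270) = 0, sin(270) = -1
x' = -9*0 + 7*(-1) = -7
y' = -9*(-1) - 7*0 = 9

(-7, 9)


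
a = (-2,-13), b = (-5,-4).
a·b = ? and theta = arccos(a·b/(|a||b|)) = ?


a·b = -2*(-5) - 13*(-4) = 10 + 52 = 62
|a| = sqrt(4+169) = 13.1529
|b| = sqrt(25+16) = 6.4031
cos(theta) = 62/(sqrt(173)*sqrt(41)) = 62/sqrt(7093) = 0.736168
theta = arccos(62/sqrt(7093)) = 42.5940 degrees

a·b = 62, theta = 42.5940 deg


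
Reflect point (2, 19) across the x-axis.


Reflection rule for x-axis: (x, -y)
(2, 19) -> (2, -19)

(2, -19)


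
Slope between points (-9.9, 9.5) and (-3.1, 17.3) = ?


dy = 17.3 - 9.5 = 7.8
dx = -3.1 + 9.9 = 6.8
m = 7.8/6.8 = 1.1471

m = 1.1471


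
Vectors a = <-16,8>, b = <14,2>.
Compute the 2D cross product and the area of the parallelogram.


cross = -16*2 - 8*14 = -32 - 112 = -144
Parallelogram area = |-144| = 144

cross = -144, parallelogram area = 144


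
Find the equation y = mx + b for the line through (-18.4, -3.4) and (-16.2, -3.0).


m = (0.4)/(2.2) = 0.1818
b = y1 - m*x1 = -3.4 - (0.4*(-18.4))/(2.2) = -3.4 + 3.3455 = -0.0545

y = 0.1818x - 0.0545


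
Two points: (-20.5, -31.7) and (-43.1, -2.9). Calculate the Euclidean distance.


dx = -43.1 + 20.5 = -22.6
dy = -2.9 + 31.7 = 28.8
d = sqrt(510.76 + 829.44) = sqrt(1340.2) = 36.6087

36.6087


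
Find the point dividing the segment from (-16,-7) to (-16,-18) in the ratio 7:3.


Px = (7*(-16) + 3*(-16))/10 = -160/10 = -16.0000
Py = (7*(-18) + 3*(-7))/10 = -147/10 = -14.7000

P = (-16.0000, -14.7000)


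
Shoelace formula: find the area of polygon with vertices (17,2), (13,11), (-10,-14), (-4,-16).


sum(xi*y_{i+1}) = 17*11 + 13*(-14) - 10*(-16) - 4*2 = 157
sum(yi*x_{i+1}) = 2*13 + 11*(-10) - 14*(-4) - 16*17 = -300
Area = |157 + 300|/2 = 457/2 = 228.5000

228.5000 sq units


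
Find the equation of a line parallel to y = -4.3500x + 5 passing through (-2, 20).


Parallel lines have equal slopes.
m2 = -4.3500
b2 = 20 + 4.3500*(-2) = 11.3000

y = -4.3500x + 11.3000


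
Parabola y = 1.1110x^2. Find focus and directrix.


a = 1.1110
1/(4a) = 0.2250
Focus = (0, 0.2250)
Directrix: y = -0.2250

Focus = (0, 0.2250), Directrix: y = -0.2250


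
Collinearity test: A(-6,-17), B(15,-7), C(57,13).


-6*(-7-13) + 15*(13+ 17) + 57*(-17+ 7)
= 120 + 450 - 570 = 0

Yes, collinear (determinant = 0)


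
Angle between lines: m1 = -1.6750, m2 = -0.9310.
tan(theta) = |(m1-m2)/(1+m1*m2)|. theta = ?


m1-m2 = -0.744
1+m1*m2 = 2.559425
tan(theta) = |-0.744/2.559425| = 0.290690
theta = arctan(|-0.744/2.559425|) = 16.2086 degrees (acute angle)

16.2086 degrees


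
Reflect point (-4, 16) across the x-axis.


Reflection rule for x-axis: (x, -y)
(-4, 16) -> (-4, -16)

(-4, -16)


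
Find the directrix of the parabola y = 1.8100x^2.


a = 1.8100
1/(4a) = 0.1381
directrix: y = -0.1381 = -0.1381

y = -0.1381


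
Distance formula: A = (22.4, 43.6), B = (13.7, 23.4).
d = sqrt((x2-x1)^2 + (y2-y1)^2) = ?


dx = 13.7 - 22.4 = -8.7
dy = 23.4 - 43.6 = -20.2
d = sqrt(75.69 + 408.04) = sqrt(483.73) = 21.9939

21.9939


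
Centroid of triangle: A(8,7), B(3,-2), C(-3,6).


Gx = (8+3- 3)/3 = 8/3 = 2.6667
Gy = (7- 2+6)/3 = 11/3 = 3.6667

G = (2.6667, 3.6667)


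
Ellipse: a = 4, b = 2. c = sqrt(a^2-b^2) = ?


c^2 = 4^2 - 2^2 = 16 - 4 = 12
c = sqrt(12) = 3.4641

c = 3.4641


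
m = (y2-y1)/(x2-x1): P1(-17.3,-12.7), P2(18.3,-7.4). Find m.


dy = -7.4 + 12.7 = 5.3
dx = 18.3 + 17.3 = 35.6
m = 5.3/35.6 = 0.1489

m = 0.1489


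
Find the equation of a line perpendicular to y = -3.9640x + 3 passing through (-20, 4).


Perpendicular slope = -1/m1 = -1/(-3.9640) = 0.2523
b2 = y0 - m2*x0 = 4 - 20/(-3.9640) = 4 + 5.0454 = 9.0454

y = 0.2523x + 9.0454


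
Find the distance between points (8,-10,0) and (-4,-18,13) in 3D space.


dx=-12, dy=-8, dz=13
d = sqrt(144+64+169) = sqrt(377) = 19.4165

19.4165


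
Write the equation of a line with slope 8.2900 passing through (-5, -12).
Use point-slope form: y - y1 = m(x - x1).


y + 12 = 8.2900(x + 5)
y = 8.2900x - 12 - 8.2900*(-5)
y = 8.2900x + 29.4500

y = 8.2900x + 29.4500


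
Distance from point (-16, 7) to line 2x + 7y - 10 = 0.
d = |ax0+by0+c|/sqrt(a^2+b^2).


|2*(-16) + 7*7 - 10| = |7| = 7
sqrt(4 + 49) = sqrt(53) = 7.2801
d = 7/sqrt(53) = 0.9615

0.9615


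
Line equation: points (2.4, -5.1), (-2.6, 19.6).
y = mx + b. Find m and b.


m = (24.7)/(-5.0) = -4.9400
b = y1 - m*x1 = -5.1 - (24.7*2.4)/(-5.0) = -5.1 + 11.8560 = 6.7560

y = -4.9400x + 6.7560


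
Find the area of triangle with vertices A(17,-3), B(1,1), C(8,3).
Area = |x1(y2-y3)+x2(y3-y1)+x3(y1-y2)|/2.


17*(1-3) = -34
1*(3+ 3) = 6
8*(-3-1) = -32
sum = -60
Area = |-60|/2 = 30.0000

30.0000 sq units


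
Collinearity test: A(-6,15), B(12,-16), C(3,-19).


-6*(-16+ 19) + 12*(-19-15) + 3*(15+ 16)
= -18 - 408 + 93 = -333

No, not collinear (determinant = -333)


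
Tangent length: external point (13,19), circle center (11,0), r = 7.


d = sqrt((13-11)^2 + (19-0)^2) = sqrt(4+361) = 19.1050
L = sqrt(365.0000 - 49) = sqrt(316.0000) = 17.7764

17.7764


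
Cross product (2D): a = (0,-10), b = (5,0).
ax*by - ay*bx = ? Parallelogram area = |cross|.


cross = 0*0 + 10*5 = 0 + 50 = 50
Parallelogram area = |50| = 50

cross = 50, parallelogram area = 50


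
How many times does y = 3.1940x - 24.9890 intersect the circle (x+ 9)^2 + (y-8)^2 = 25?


Substitute y = 3.1940x - 24.9890: (x+ 9)^2 + (3.1940x- 24.9890-8)^2 = 25
Expand to Ax^2 + Bx + C = 0, where b-k = -32.989
A = 1+m^2 = 11.201636
B = 2(m(b-k) - h) = 2(3.1940*(-32.989) + 9) = -192.733732
C = h^2 + (b-k)^2 - r^2 = 81 + 1088.274121 - 25 = 1144.274121
disc = B^2-4AC = 37146.2915 - 51270.9688 = -14124.6773
disc < 0

0 intersection points


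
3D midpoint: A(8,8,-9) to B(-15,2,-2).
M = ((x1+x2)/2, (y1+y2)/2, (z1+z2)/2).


Mx = (8- 15)/2 = -3.5000
My = (8+2)/2 = 5.0000
Mz = (-9- 2)/2 = -5.5000

M = (-3.5000, 5.0000, -5.5000)


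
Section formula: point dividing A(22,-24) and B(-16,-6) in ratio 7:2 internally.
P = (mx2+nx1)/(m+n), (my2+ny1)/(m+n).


Px = (7*(-16) + 2*22)/9 = -68/9 = -7.5556
Py = (7*(-6) + 2*(-24))/9 = -90/9 = -10.0000

P = (-7.5556, -10.0000)


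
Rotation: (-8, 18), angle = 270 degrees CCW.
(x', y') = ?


cos(270) = 0, sin(270) = -1
x' = -8*0 - 18*(-1) = 18
y' = -8*(-1) + 18*0 = 8

(18, 8)


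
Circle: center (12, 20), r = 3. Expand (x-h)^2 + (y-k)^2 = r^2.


(x-12)^2 + (y-20)^2 = 3^2
D = -2h = -24, E = -2k = -40
F = h^2+k^2-r^2 = 144+400-9 = 535

x^2 + y^2 - 24x - 40y + 535 = 0


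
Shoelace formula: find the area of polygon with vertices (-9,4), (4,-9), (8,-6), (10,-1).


sum(xi*y_{i+1}) = -9*(-9) + 4*(-6) + 8*(-1) + 10*4 = 89
sum(yi*x_{i+1}) = 4*4 - 9*8 - 6*10 - 1*(-9) = -107
Area = |89 + 107|/2 = 196/2 = 98.0000

98.0000 sq units


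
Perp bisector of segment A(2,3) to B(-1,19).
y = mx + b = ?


Midpoint = (0.5, 11)
Slope of AB = dy/dx = 16/(-3) = -5.3333
Perp slope = -dx/dy = 3/16 = 0.1875
b = My - (perp slope)*Mx = 11 + (-3*0.5)/16 = 11 - 0.0938 = 10.9062

y = 0.1875x + 10.9062


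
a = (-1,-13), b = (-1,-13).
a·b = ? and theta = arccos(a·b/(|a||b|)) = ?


a·b = -1*(-1) - 13*(-13) = 1 + 169 = 170
|a| = sqrt(1+169) = 13.0384
|b| = sqrt(1+169) = 13.0384
cos(theta) = 170/(sqrt(170)*sqrt(170)) = 170/sqrt(28900) = 1
theta = arccos(170/sqrt(28900)) = 0 degrees

a·b = 170, theta = 0 deg


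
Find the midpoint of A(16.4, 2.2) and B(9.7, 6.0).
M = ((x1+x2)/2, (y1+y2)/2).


Mx = (16.4 + 9.7)/2 = 26.1/2 = 13.0500
My = (2.2 + 6.0)/2 = 8.2/2 = 4.1000

(13.0500, 4.1000)


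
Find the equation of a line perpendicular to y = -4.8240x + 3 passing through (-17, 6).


Perpendicular slope = -1/m1 = -1/(-4.8240) = 0.2073
b2 = y0 - m2*x0 = 6 - 17/(-4.8240) = 6 + 3.5240 = 9.5240

y = 0.2073x + 9.5240


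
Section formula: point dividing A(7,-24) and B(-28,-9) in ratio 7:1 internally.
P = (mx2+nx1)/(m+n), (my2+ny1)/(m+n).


Px = (7*(-28) + 1*7)/8 = -189/8 = -23.6250
Py = (7*(-9) + 1*(-24))/8 = -87/8 = -10.8750

P = (-23.6250, -10.8750)


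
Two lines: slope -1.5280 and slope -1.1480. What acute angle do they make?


m1-m2 = -0.38
1+m1*m2 = 2.754144
tan(theta) = |-0.38/2.754144| = 0.137974
theta = arctan(|-0.38/2.754144|) = 7.8557 degrees (acute angle)

7.8557 degrees


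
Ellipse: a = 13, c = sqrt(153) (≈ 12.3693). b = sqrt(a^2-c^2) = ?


b^2 = 13^2 - (sqrt(153))^2 = 169 - 153 = 16
b = sqrt(16) = 4

b = 4


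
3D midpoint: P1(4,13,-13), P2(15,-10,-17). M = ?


Mx = (4+15)/2 = 9.5000
My = (13- 10)/2 = 1.5000
Mz = (-13- 17)/2 = -15.0000

M = (9.5000, 1.5000, -15.0000)


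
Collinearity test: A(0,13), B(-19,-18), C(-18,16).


0*(-18-16) - 19*(16-13) - 18*(13+ 18)
= 0 - 57 - 558 = -615

No, not collinear (determinant = -615)


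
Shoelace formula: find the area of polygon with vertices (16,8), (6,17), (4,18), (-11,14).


sum(xi*y_{i+1}) = 16*17 + 6*18 + 4*14 - 11*8 = 348
sum(yi*x_{i+1}) = 8*6 + 17*4 + 18*(-11) + 14*16 = 142
Area = |348 - 142|/2 = 206/2 = 103.0000

103.0000 sq units


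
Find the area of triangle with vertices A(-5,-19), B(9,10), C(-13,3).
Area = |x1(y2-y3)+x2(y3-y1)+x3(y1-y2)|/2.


-5*(10-3) = -35
9*(3+ 19) = 198
-13*(-19-10) = 377
sum = 540
Area = |540|/2 = 270.0000

270.0000 sq units


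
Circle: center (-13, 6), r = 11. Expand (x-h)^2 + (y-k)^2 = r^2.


(x+ 13)^2 + (y-6)^2 = 11^2
D = -2h = 26, E = -2k = -12
F = h^2+k^2-r^2 = 169+36-121 = 84

x^2 + y^2 + 26x - 12y + 84 = 0


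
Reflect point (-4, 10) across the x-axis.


Reflection rule for x-axis: (x, -y)
(-4, 10) -> (-4, -10)

(-4, -10)


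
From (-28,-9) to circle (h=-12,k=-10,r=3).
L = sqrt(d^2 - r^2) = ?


d = sqrt((-28+ 12)^2 + (-9+ 10)^2) = sqrt(256+1) = 16.0312
L = sqrt(257.0000 - 9) = sqrt(248.0000) = 15.7480

15.7480


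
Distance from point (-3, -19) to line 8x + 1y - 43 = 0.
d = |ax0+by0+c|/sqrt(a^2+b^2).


|8*(-3) + 1*(-19) - 43| = |-86| = 86
sqrt(64 + 1) = sqrt(65) = 8.0623
d = 86/sqrt(65) = 10.6670

10.6670


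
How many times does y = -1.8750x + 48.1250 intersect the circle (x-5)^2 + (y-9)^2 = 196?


Substitute y = -1.8750x + 48.1250: (x-5)^2 + (-1.8750x+48.1250-9)^2 = 196
Expand to Ax^2 + Bx + C = 0, where b-k = 39.125
A = 1+m^2 = 4.515625
B = 2(m(b-k) - h) = 2(-1.8750*39.125 - 5) = -156.71875
C = h^2 + (b-k)^2 - r^2 = 25 + 1530.765625 - 196 = 1359.765625
disc = B^2-4AC = 24560.7666 - 24560.7666 = 0
disc = 0

1 intersection point (tangent)


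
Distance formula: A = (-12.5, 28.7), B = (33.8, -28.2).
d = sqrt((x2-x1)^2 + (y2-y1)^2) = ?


dx = 33.8 + 12.5 = 46.3
dy = -28.2 - 28.7 = -56.9
d = sqrt(2143.69 + 3237.61) = sqrt(5381.3) = 73.3573

73.3573


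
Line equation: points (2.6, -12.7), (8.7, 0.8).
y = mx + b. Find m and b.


m = (13.5)/(6.1) = 2.2131
b = y1 - m*x1 = -12.7 - (13.5*2.6)/(6.1) = -12.7 - 5.7541 = -18.4541

y = 2.2131x - 18.4541


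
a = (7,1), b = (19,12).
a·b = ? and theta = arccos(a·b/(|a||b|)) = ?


a·b = 7*19 + 1*12 = 133 + 12 = 145
|a| = sqrt(49+1) = 7.0711
|b| = sqrt(361+144) = 22.4722
cos(theta) = 145/(sqrt(50)*sqrt(505)) = 145/sqrt(25250) = 0.912509
theta = arccos(145/sqrt(25250)) = 24.1455 degrees

a·b = 145, theta = 24.1455 deg


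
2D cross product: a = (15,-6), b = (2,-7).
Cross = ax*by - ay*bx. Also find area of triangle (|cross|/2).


cross = 15*(-7) + 6*2 = -105 + 12 = -93
Triangle area = |-93|/2 = 93/2 = 46.5000

cross = -93, triangle area = 46.5000


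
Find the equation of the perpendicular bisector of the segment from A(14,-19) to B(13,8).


Midpoint = (13.5, -5.5)
Slope of AB = dy/dx = 27/(-1) = -27.0000
Perp slope = -dx/dy = 1/27 = 0.0370
b = My - (perp slope)*Mx = -5.5 + (-1*13.5)/27 = -5.5 - 0.5000 = -6.0000

y = 0.0370x - 6.0000


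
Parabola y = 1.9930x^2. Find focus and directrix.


a = 1.9930
1/(4a) = 0.1254
Focus = (0, 0.1254)
Directrix: y = -0.1254

Focus = (0, 0.1254), Directrix: y = -0.1254


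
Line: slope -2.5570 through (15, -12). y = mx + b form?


y + 12 = -2.5570(x - 15)
y = -2.5570x - 12 + 2.5570*15
y = -2.5570x + 26.3550

y = -2.5570x + 26.3550


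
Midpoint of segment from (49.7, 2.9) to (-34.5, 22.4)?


Mx = (49.7 - 34.5)/2 = 15.2/2 = 7.6000
My = (2.9 + 22.4)/2 = 25.3/2 = 12.6500

(7.6000, 12.6500)


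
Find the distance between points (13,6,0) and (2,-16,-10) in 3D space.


dx=-11, dy=-22, dz=-10
d = sqrt(121+484+100) = sqrt(705) = 26.5518

26.5518


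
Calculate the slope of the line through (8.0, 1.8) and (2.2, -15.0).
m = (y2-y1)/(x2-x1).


dy = -15.0 - 1.8 = -16.8
dx = 2.2 - 8.0 = -5.8
m = -16.8/(-5.8) = 2.8966

m = 2.8966


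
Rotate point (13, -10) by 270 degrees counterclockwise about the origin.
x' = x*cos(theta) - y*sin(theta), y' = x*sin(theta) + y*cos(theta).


cos(270) = 0, sin(270) = -1
x' = 13*0 + 10*(-1) = -10
y' = 13*(-1) - 10*0 = -13

(-10, -13)


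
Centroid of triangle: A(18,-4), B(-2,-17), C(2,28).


Gx = (18- 2+2)/3 = 18/3 = 6.0000
Gy = (-4- 17+28)/3 = 7/3 = 2.3333

G = (6.0000, 2.3333)
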